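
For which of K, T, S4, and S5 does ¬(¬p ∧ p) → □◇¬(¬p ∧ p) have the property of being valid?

T-tableau for the negation ¬(¬(¬p ∧ p) → □◇¬(¬p ∧ p)):
1. ¬(¬(¬p ∧ p) → □◇¬(¬p ∧ p)), w0
2. ¬(¬p ∧ p), w0   [¬→-rule on 1]
3. ¬□◇¬(¬p ∧ p), w0   [¬→-rule on 1]
4. ¬p, w0   [¬∧-rule on 2 (branches; this branch)]
5. ¬◇¬(¬p ∧ p), w1   [¬□-rule on 3: fresh world w1, w0Rw1]
6. ¬p ∧ p, w1   [¬◇-rule on 5 via w1Rw1]
7. ¬p, w1   [∧-rule on 6]
8. p, w1   [∧-rule on 6]
Accessibility: w0Rw0, w0Rw1, w1Rw1
Branch closes: p and ¬p both at w1.
Every branch closes (one shown): valid in T, hence also in S4, S5 (every theorem of T is a theorem of S4 and S5).
K-tableau for the negation ¬(¬(¬p ∧ p) → □◇¬(¬p ∧ p)):
1. ¬(¬(¬p ∧ p) → □◇¬(¬p ∧ p)), w0
2. ¬(¬p ∧ p), w0   [¬→-rule on 1]
3. ¬□◇¬(¬p ∧ p), w0   [¬→-rule on 1]
4. ¬p, w0   [¬∧-rule on 2 (branches; this branch)]
5. ¬◇¬(¬p ∧ p), w1   [¬□-rule on 3: fresh world w1, w0Rw1]
Accessibility: w0Rw1
Complete open branch: countermodel on a K-frame, so not valid in K.

T, S4, S5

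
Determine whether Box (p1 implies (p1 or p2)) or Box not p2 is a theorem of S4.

Tableau for the negation not (Box (p1 implies (p1 or p2)) or Box not p2):
1. not (Box (p1 implies (p1 or p2)) or Box not p2), w0
2. not Box (p1 implies (p1 or p2)), w0   [neg-or-rule on 1]
3. not Box not p2, w0   [neg-or-rule on 1]
4. not (p1 implies (p1 or p2)), w1   [neg-Box-rule on 2: fresh world w1, w0Rw1]
5. p1, w1   [neg-implies-rule on 4]
6. not (p1 or p2), w1   [neg-implies-rule on 4]
7. not p1, w1   [neg-or-rule on 6]
8. not p2, w1   [neg-or-rule on 6]
Accessibility: w0Rw0, w0Rw1, w1Rw1
Branch closes: p1 and not p1 both at w1.
All branches of the negation close; one closing branch shown above.

Valid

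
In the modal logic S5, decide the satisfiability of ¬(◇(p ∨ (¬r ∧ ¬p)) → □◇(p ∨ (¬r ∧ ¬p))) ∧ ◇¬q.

1. ¬(◇(p ∨ (¬r ∧ ¬p)) → □◇(p ∨ (¬r ∧ ¬p))) ∧ ◇¬q, w0
2. ¬(◇(p ∨ (¬r ∧ ¬p)) → □◇(p ∨ (¬r ∧ ¬p))), w0
3. ◇¬q, w0
4. ◇(p ∨ (¬r ∧ ¬p)), w0
5. ¬□◇(p ∨ (¬r ∧ ¬p)), w0
6. ¬q, w1
7. p ∨ (¬r ∧ ¬p), w2
8. ¬r ∧ ¬p, w2
9. ¬r, w2
10. ¬p, w2
11. ¬◇(p ∨ (¬r ∧ ¬p)), w3
12. ¬(p ∨ (¬r ∧ ¬p)), w0
13. ¬p, w0
14. ¬(¬r ∧ ¬p), w0
15. ¬(p ∨ (¬r ∧ ¬p)), w1
16. ¬p, w1
17. ¬(¬r ∧ ¬p), w1
18. ¬(p ∨ (¬r ∧ ¬p)), w2
19. ¬(¬r ∧ ¬p), w2
20. ¬(p ∨ (¬r ∧ ¬p)), w3
21. ¬p, w3
22. ¬(¬r ∧ ¬p), w3
23. r, w0
24. r, w1
25. p, w2
Accessibility: w0Rw0, w0Rw1, w0Rw2, w0Rw3, w1Rw0, w1Rw1, w1Rw2, w1Rw3, w2Rw0, w2Rw1, w2Rw2, w2Rw3, w3Rw0, w3Rw1, w3Rw2, w3Rw3
Branch closes: p and ¬p both at w2.
(One branch shown.) All branches close.

Unsatisfiable (every branch closes)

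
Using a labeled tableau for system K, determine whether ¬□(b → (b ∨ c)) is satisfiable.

No, unsatisfiable

1. ¬□(b → (b ∨ c)), 0
2. ¬(b → (b ∨ c)), 1
3. b, 1
4. ¬(b ∨ c), 1
5. ¬b, 1
6. ¬c, 1
Accessibility: 0R1
Branch closes: b and ¬b both at 1.
Every branch closes; the branch above is one of them.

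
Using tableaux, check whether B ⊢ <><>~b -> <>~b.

Tableau for the negation ~(<><>~b -> <>~b):
1. ~(<><>~b -> <>~b), w0
2. <><>~b, w0
3. ~<>~b, w0
4. b, w0
5. <>~b, w1
6. b, w1
7. ~b, w2
Accessibility: w0Rw0, w0Rw1, w1Rw0, w1Rw1, w1Rw2, w2Rw1, w2Rw2
The negation has an open branch (countermodel exists).

Invalid (countermodel exists)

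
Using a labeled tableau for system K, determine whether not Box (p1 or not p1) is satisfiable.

Unsatisfiable (every branch closes)

1. not Box (p1 or not p1), u
2. not (p1 or not p1), v
3. not p1, v
4. p1, v
Accessibility: uRv
Branch closes: p1 and not p1 both at v.
(One branch shown.) All branches close.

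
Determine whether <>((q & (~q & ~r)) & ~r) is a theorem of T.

Tableau for the negation ~<>((q & (~q & ~r)) & ~r):
1. ~<>((q & (~q & ~r)) & ~r), 0
2. ~((q & (~q & ~r)) & ~r), 0
3. r, 0
Accessibility: 0R0
The negation has an open branch (countermodel exists).

No, not valid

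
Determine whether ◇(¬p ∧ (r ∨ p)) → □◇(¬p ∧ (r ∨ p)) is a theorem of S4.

Tableau for the negation ¬(◇(¬p ∧ (r ∨ p)) → □◇(¬p ∧ (r ∨ p))):
1. ¬(◇(¬p ∧ (r ∨ p)) → □◇(¬p ∧ (r ∨ p))), w0
2. ◇(¬p ∧ (r ∨ p)), w0
3. ¬□◇(¬p ∧ (r ∨ p)), w0
4. ¬p ∧ (r ∨ p), w1
5. ¬p, w1
6. r ∨ p, w1
7. r, w1
8. ¬◇(¬p ∧ (r ∨ p)), w2
9. ¬(¬p ∧ (r ∨ p)), w2
10. ¬(r ∨ p), w2
11. ¬r, w2
12. ¬p, w2
Accessibility: w0Rw0, w0Rw1, w0Rw2, w1Rw1, w2Rw2
The negation has an open branch (countermodel exists).

Invalid (countermodel exists)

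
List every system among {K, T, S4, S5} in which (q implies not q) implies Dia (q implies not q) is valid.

K-tableau for the negation not ((q implies not q) implies Dia (q implies not q)):
1. not ((q implies not q) implies Dia (q implies not q)), w0
2. q implies not q, w0
3. not Dia (q implies not q), w0
4. not q, w0
Complete open branch: countermodel on a K-frame, so not valid in K.
T-tableau for the negation not ((q implies not q) implies Dia (q implies not q)):
1. not ((q implies not q) implies Dia (q implies not q)), w0
2. q implies not q, w0
3. not Dia (q implies not q), w0
4. not (q implies not q), w0
5. q, w0
6. not q, w0
Accessibility: w0Rw0
Branch closes: q and not q both at w0.
Every branch closes (one shown): valid in T, hence also in S4, S5 (every theorem of T is a theorem of S4 and S5).

T, S4, S5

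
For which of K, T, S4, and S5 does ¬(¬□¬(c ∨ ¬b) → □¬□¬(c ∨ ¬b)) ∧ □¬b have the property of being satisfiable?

K

K-tableau for the formula:
1. ¬(¬□¬(c ∨ ¬b) → □¬□¬(c ∨ ¬b)) ∧ □¬b, u
2. ¬(¬□¬(c ∨ ¬b) → □¬□¬(c ∨ ¬b)), u
3. □¬b, u
4. ¬□¬(c ∨ ¬b), u
5. ¬□¬□¬(c ∨ ¬b), u
6. c ∨ ¬b, v
7. ¬b, v
8. □¬(c ∨ ¬b), w
9. ¬b, w
Accessibility: uRv, uRw
Complete open branch: satisfiable in K.
T-tableau for the formula:
1. ¬(¬□¬(c ∨ ¬b) → □¬□¬(c ∨ ¬b)) ∧ □¬b, u
2. ¬(¬□¬(c ∨ ¬b) → □¬□¬(c ∨ ¬b)), u
3. □¬b, u
4. ¬□¬(c ∨ ¬b), u
5. ¬□¬□¬(c ∨ ¬b), u
6. ¬b, u
7. c ∨ ¬b, v
8. ¬b, v
9. □¬(c ∨ ¬b), w
10. ¬b, w
11. ¬(c ∨ ¬b), w
12. ¬c, w
13. b, w
Accessibility: uRu, uRv, uRw, vRv, wRw
Branch closes: b and ¬b both at w.
Every branch closes (one shown): unsatisfiable in T, hence also in S4, S5 (every S4/S5-frame is a T-frame).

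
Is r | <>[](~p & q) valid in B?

Invalid (countermodel exists)

Tableau for the negation ~(r | <>[](~p & q)):
1. ~(r | <>[](~p & q)), u
2. ~r, u
3. ~<>[](~p & q), u
4. ~[](~p & q), u
5. ~(~p & q), v
6. ~[](~p & q), v
7. ~q, v
8. ~(~p & q), w
9. ~q, w
Accessibility: uRu, uRv, vRu, vRv, vRw, wRv, wRw
The negation has an open branch (countermodel exists).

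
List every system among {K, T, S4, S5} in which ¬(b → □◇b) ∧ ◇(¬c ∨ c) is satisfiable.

K, T, S4

S4-tableau for the formula:
1. ¬(b → □◇b) ∧ ◇(¬c ∨ c), w0
2. ¬(b → □◇b), w0   [∧-rule on 1]
3. ◇(¬c ∨ c), w0   [∧-rule on 1]
4. b, w0   [¬→-rule on 2]
5. ¬□◇b, w0   [¬→-rule on 2]
6. ¬c ∨ c, w1   [◇-rule on 3: fresh world w1, w0Rw1]
7. c, w1   [∨-rule on 6 (branches; this branch)]
8. ¬◇b, w2   [¬□-rule on 5: fresh world w2, w0Rw2]
9. ¬b, w2   [¬◇-rule on 8 via w2Rw2]
Accessibility: w0Rw0, w0Rw1, w0Rw2, w1Rw1, w2Rw2
Complete open branch: satisfiable in S4, hence also in K, T (this S4-model is also a K-model and a T-model).
S5-tableau for the formula:
1. ¬(b → □◇b) ∧ ◇(¬c ∨ c), w0
2. ¬(b → □◇b), w0   [∧-rule on 1]
3. ◇(¬c ∨ c), w0   [∧-rule on 1]
4. b, w0   [¬→-rule on 2]
5. ¬□◇b, w0   [¬→-rule on 2]
6. ¬c ∨ c, w1   [◇-rule on 3: fresh world w1, w0Rw1]
7. c, w1   [∨-rule on 6 (branches; this branch)]
8. ¬◇b, w2   [¬□-rule on 5: fresh world w2, w0Rw2]
9. ¬b, w0   [¬◇-rule on 8 via w2Rw0]
Accessibility: w0Rw0, w0Rw1, w0Rw2, w1Rw0, w1Rw1, w1Rw2, w2Rw0, w2Rw1, w2Rw2
Branch closes: b and ¬b both at w0.
Every branch closes (one shown): unsatisfiable in S5.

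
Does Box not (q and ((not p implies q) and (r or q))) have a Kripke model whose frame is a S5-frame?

Satisfiable (open branch found)

1. Box not (q and ((not p implies q) and (r or q))), 0
2. not (q and ((not p implies q) and (r or q))), 0   [Box-rule on 1 via 0R0]
3. not ((not p implies q) and (r or q)), 0   [neg-and-rule on 2 (branches; this branch)]
4. not (r or q), 0   [neg-and-rule on 3 (branches; this branch)]
5. not r, 0   [neg-or-rule on 4]
6. not q, 0   [neg-or-rule on 4]
Accessibility: 0R0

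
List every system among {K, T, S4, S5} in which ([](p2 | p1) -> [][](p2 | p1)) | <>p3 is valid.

S4-tableau for the negation ~(([](p2 | p1) -> [][](p2 | p1)) | <>p3):
1. ~(([](p2 | p1) -> [][](p2 | p1)) | <>p3), w0
2. ~([](p2 | p1) -> [][](p2 | p1)), w0
3. ~<>p3, w0
4. [](p2 | p1), w0
5. ~[][](p2 | p1), w0
6. ~p3, w0
7. p2 | p1, w0
8. p1, w0
9. ~[](p2 | p1), w1
10. ~p3, w1
11. p2 | p1, w1
12. p1, w1
13. ~(p2 | p1), w2
14. ~p2, w2
15. ~p1, w2
16. ~p3, w2
17. p2 | p1, w2
18. p1, w2
Accessibility: w0Rw0, w0Rw1, w0Rw2, w1Rw1, w1Rw2, w2Rw2
Branch closes: p1 and ~p1 both at w2.
Every branch closes (one shown): valid in S4, hence also in S5 (every theorem of S4 is a theorem of S5).
T-tableau for the negation ~(([](p2 | p1) -> [][](p2 | p1)) | <>p3):
1. ~(([](p2 | p1) -> [][](p2 | p1)) | <>p3), w0
2. ~([](p2 | p1) -> [][](p2 | p1)), w0
3. ~<>p3, w0
4. [](p2 | p1), w0
5. ~[][](p2 | p1), w0
6. ~p3, w0
7. p2 | p1, w0
8. p1, w0
9. ~[](p2 | p1), w1
10. ~p3, w1
11. p2 | p1, w1
12. p1, w1
13. ~(p2 | p1), w2
14. ~p2, w2
15. ~p1, w2
Accessibility: w0Rw0, w0Rw1, w1Rw1, w1Rw2, w2Rw2
Complete open branch: countermodel on a T-frame, so not valid in T, nor in K (the same frame is also a K-frame).

S4, S5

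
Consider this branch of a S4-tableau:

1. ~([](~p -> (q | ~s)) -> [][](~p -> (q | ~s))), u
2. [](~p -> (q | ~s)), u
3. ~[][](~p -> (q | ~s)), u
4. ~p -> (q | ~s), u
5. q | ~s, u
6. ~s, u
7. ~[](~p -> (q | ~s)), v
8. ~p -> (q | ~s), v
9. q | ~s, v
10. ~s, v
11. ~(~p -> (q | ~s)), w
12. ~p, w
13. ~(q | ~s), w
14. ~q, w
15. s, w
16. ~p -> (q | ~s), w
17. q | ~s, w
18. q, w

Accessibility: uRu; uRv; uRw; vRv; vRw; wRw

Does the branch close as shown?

Yes, closed

Both q and ~q appear at w.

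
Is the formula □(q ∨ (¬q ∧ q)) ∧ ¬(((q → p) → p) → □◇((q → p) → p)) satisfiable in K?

1. □(q ∨ (¬q ∧ q)) ∧ ¬(((q → p) → p) → □◇((q → p) → p)), w0
2. □(q ∨ (¬q ∧ q)), w0   [∧-rule on 1]
3. ¬(((q → p) → p) → □◇((q → p) → p)), w0   [∧-rule on 1]
4. (q → p) → p, w0   [¬→-rule on 3]
5. ¬□◇((q → p) → p), w0   [¬→-rule on 3]
6. p, w0   [→-rule on 4 (branches; this branch)]
7. ¬◇((q → p) → p), w1   [¬□-rule on 5: fresh world w1, w0Rw1]
8. q ∨ (¬q ∧ q), w1   [□-rule on 2 via w0Rw1]
9. q, w1   [∨-rule on 8 (branches; this branch)]
Accessibility: w0Rw1

Yes, satisfiable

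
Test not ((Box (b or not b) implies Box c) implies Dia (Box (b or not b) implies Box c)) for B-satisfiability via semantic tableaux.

1. not ((Box (b or not b) implies Box c) implies Dia (Box (b or not b) implies Box c)), w0
2. Box (b or not b) implies Box c, w0
3. not Dia (Box (b or not b) implies Box c), w0
4. not (Box (b or not b) implies Box c), w0
5. Box (b or not b), w0
6. not Box c, w0
7. b or not b, w0
8. not Box (b or not b), w0
9. not b, w0
10. not c, w1
11. not (Box (b or not b) implies Box c), w1
12. Box (b or not b), w1
13. not Box c, w1
14. b or not b, w1
15. not b, w1
16. not (b or not b), w2
17. not b, w2
18. b, w2
Accessibility: w0Rw0, w0Rw1, w0Rw2, w1Rw0, w1Rw1, w2Rw0, w2Rw2
Branch closes: b and not b both at w2.
(One branch shown.) All branches close.

Unsatisfiable (every branch closes)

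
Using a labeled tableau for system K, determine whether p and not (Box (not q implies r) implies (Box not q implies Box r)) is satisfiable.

1. p and not (Box (not q implies r) implies (Box not q implies Box r)), 0
2. p, 0
3. not (Box (not q implies r) implies (Box not q implies Box r)), 0
4. Box (not q implies r), 0
5. not (Box not q implies Box r), 0
6. Box not q, 0
7. not Box r, 0
8. not r, 1
9. not q implies r, 1
10. not q, 1
11. r, 1
Accessibility: 0R1
Branch closes: r and not r both at 1.
(One branch shown.) All branches close.

Unsatisfiable (every branch closes)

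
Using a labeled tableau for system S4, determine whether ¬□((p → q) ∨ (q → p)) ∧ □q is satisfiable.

1. ¬□((p → q) ∨ (q → p)) ∧ □q, w0
2. ¬□((p → q) ∨ (q → p)), w0
3. □q, w0
4. q, w0
5. ¬((p → q) ∨ (q → p)), w1
6. ¬(p → q), w1
7. ¬(q → p), w1
8. p, w1
9. ¬q, w1
10. q, w1
11. ¬p, w1
Accessibility: w0Rw0, w0Rw1, w1Rw1
Branch closes: q and ¬q both at w1.
All branches of the tableau close; one closing branch shown above.

Unsatisfiable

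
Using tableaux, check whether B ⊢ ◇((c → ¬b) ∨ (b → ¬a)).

Tableau for the negation ¬◇((c → ¬b) ∨ (b → ¬a)):
1. ¬◇((c → ¬b) ∨ (b → ¬a)), u
2. ¬((c → ¬b) ∨ (b → ¬a)), u   [¬◇-rule on 1 via uRu]
3. ¬(c → ¬b), u   [¬∨-rule on 2]
4. ¬(b → ¬a), u   [¬∨-rule on 2]
5. c, u   [¬→-rule on 3]
6. b, u   [¬→-rule on 3]
7. a, u   [¬→-rule on 4]
Accessibility: uRu
The negation has an open branch (countermodel exists).

No, not valid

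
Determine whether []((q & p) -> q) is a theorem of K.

Tableau for the negation ~[]((q & p) -> q):
1. ~[]((q & p) -> q), u
2. ~((q & p) -> q), v
3. q & p, v
4. ~q, v
5. q, v
6. p, v
Accessibility: uRv
Branch closes: q and ~q both at v.
Every branch of the negation's tableau closes; the branch above is one of them.

Valid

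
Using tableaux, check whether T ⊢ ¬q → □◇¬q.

Invalid (countermodel exists)

Tableau for the negation ¬(¬q → □◇¬q):
1. ¬(¬q → □◇¬q), w0
2. ¬q, w0
3. ¬□◇¬q, w0
4. ¬◇¬q, w1
5. q, w1
Accessibility: w0Rw0, w0Rw1, w1Rw1
The negation has an open branch (countermodel exists).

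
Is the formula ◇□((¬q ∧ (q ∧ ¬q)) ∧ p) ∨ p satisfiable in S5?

Satisfiable (open branch found)

1. ◇□((¬q ∧ (q ∧ ¬q)) ∧ p) ∨ p, u
2. p, u
Accessibility: uRu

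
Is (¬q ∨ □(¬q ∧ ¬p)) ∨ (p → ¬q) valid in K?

Invalid (countermodel exists)

Tableau for the negation ¬((¬q ∨ □(¬q ∧ ¬p)) ∨ (p → ¬q)):
1. ¬((¬q ∨ □(¬q ∧ ¬p)) ∨ (p → ¬q)), w0
2. ¬(¬q ∨ □(¬q ∧ ¬p)), w0
3. ¬(p → ¬q), w0
4. q, w0
5. ¬□(¬q ∧ ¬p), w0
6. p, w0
7. ¬(¬q ∧ ¬p), w1
8. p, w1
Accessibility: w0Rw1
The negation has an open branch (countermodel exists).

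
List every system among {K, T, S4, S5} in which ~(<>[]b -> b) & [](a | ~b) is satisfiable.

K, T, S4

S5-tableau for the formula:
1. ~(<>[]b -> b) & [](a | ~b), 0
2. ~(<>[]b -> b), 0   [&-rule on 1]
3. [](a | ~b), 0   [&-rule on 1]
4. <>[]b, 0   [~->-rule on 2]
5. ~b, 0   [~->-rule on 2]
6. a | ~b, 0   [[]-rule on 3 via 0R0]
7. []b, 1   [<>-rule on 4: fresh world 1, 0R1]
8. a | ~b, 1   [[]-rule on 3 via 0R1]
9. b, 0   [[]-rule on 7 via 1R0]
Accessibility: 0R0, 0R1, 1R0, 1R1
Branch closes: b and ~b both at 0.
Every branch closes (one shown): unsatisfiable in S5.
S4-tableau for the formula:
1. ~(<>[]b -> b) & [](a | ~b), 0
2. ~(<>[]b -> b), 0   [&-rule on 1]
3. [](a | ~b), 0   [&-rule on 1]
4. <>[]b, 0   [~->-rule on 2]
5. ~b, 0   [~->-rule on 2]
6. a | ~b, 0   [[]-rule on 3 via 0R0]
7. []b, 1   [<>-rule on 4: fresh world 1, 0R1]
8. a | ~b, 1   [[]-rule on 3 via 0R1]
9. b, 1   [[]-rule on 7 via 1R1]
10. a, 1   [|-rule on 8 (branches; this branch)]
Accessibility: 0R0, 0R1, 1R1
Complete open branch: satisfiable in S4, hence also in K, T (this S4-model is also a K-model and a T-model).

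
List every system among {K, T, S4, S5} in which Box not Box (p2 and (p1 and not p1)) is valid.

T-tableau for the negation not Box not Box (p2 and (p1 and not p1)):
1. not Box not Box (p2 and (p1 and not p1)), w0
2. Box (p2 and (p1 and not p1)), w1
3. p2 and (p1 and not p1), w1
4. p2, w1
5. p1 and not p1, w1
6. p1, w1
7. not p1, w1
Accessibility: w0Rw0, w0Rw1, w1Rw1
Branch closes: p1 and not p1 both at w1.
Every branch closes (one shown): valid in T, hence also in S4, S5 (every theorem of T is a theorem of S4 and S5).
K-tableau for the negation not Box not Box (p2 and (p1 and not p1)):
1. not Box not Box (p2 and (p1 and not p1)), w0
2. Box (p2 and (p1 and not p1)), w1
Accessibility: w0Rw1
Complete open branch: countermodel on a K-frame, so not valid in K.

T, S4, S5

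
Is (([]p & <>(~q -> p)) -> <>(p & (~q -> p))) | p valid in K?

Tableau for the negation ~((([]p & <>(~q -> p)) -> <>(p & (~q -> p))) | p):
1. ~((([]p & <>(~q -> p)) -> <>(p & (~q -> p))) | p), u
2. ~(([]p & <>(~q -> p)) -> <>(p & (~q -> p))), u
3. ~p, u
4. []p & <>(~q -> p), u
5. ~<>(p & (~q -> p)), u
6. []p, u
7. <>(~q -> p), u
8. ~q -> p, v
9. ~(p & (~q -> p)), v
10. p, v
11. ~(~q -> p), v
12. ~q, v
13. ~p, v
Accessibility: uRv
Branch closes: p and ~p both at v.
All branches of the negation close; one closing branch shown above.

Valid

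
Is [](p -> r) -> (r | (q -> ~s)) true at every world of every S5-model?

Not valid

Tableau for the negation ~([](p -> r) -> (r | (q -> ~s))):
1. ~([](p -> r) -> (r | (q -> ~s))), w0
2. [](p -> r), w0
3. ~(r | (q -> ~s)), w0
4. ~r, w0
5. ~(q -> ~s), w0
6. q, w0
7. s, w0
8. p -> r, w0
9. ~p, w0
Accessibility: w0Rw0
The negation has an open branch (countermodel exists).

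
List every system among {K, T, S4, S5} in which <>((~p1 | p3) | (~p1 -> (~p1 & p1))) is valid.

K-tableau for the negation ~<>((~p1 | p3) | (~p1 -> (~p1 & p1))):
1. ~<>((~p1 | p3) | (~p1 -> (~p1 & p1))), u
Complete open branch: countermodel on a K-frame, so not valid in K.
T-tableau for the negation ~<>((~p1 | p3) | (~p1 -> (~p1 & p1))):
1. ~<>((~p1 | p3) | (~p1 -> (~p1 & p1))), u
2. ~((~p1 | p3) | (~p1 -> (~p1 & p1))), u   [~<>-rule on 1 via uRu]
3. ~(~p1 | p3), u   [~|-rule on 2]
4. ~(~p1 -> (~p1 & p1)), u   [~|-rule on 2]
5. p1, u   [~|-rule on 3]
6. ~p3, u   [~|-rule on 3]
7. ~p1, u   [~->-rule on 4]
8. ~(~p1 & p1), u   [~->-rule on 4]
Accessibility: uRu
Branch closes: p1 and ~p1 both at u.
Every branch closes (one shown): valid in T, hence also in S4, S5 (every theorem of T is a theorem of S4 and S5).

T, S4, S5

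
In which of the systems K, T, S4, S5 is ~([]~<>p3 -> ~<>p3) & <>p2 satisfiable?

K-tableau for the formula:
1. ~([]~<>p3 -> ~<>p3) & <>p2, 0
2. ~([]~<>p3 -> ~<>p3), 0   [&-rule on 1]
3. <>p2, 0   [&-rule on 1]
4. []~<>p3, 0   [~->-rule on 2]
5. <>p3, 0   [~->-rule on 2]
6. p2, 1   [<>-rule on 3: fresh world 1, 0R1]
7. ~<>p3, 1   [[]-rule on 4 via 0R1]
8. p3, 2   [<>-rule on 5: fresh world 2, 0R2]
9. ~<>p3, 2   [[]-rule on 4 via 0R2]
Accessibility: 0R1, 0R2
Complete open branch: satisfiable in K.
T-tableau for the formula:
1. ~([]~<>p3 -> ~<>p3) & <>p2, 0
2. ~([]~<>p3 -> ~<>p3), 0   [&-rule on 1]
3. <>p2, 0   [&-rule on 1]
4. []~<>p3, 0   [~->-rule on 2]
5. <>p3, 0   [~->-rule on 2]
6. ~<>p3, 0   [[]-rule on 4 via 0R0]
7. ~p3, 0   [~<>-rule on 6 via 0R0]
8. p2, 1   [<>-rule on 3: fresh world 1, 0R1]
9. ~<>p3, 1   [[]-rule on 4 via 0R1]
10. ~p3, 1   [~<>-rule on 6 via 0R1]
11. p3, 2   [<>-rule on 5: fresh world 2, 0R2]
12. ~<>p3, 2   [[]-rule on 4 via 0R2]
13. ~p3, 2   [~<>-rule on 6 via 0R2]
Accessibility: 0R0, 0R1, 0R2, 1R1, 2R2
Branch closes: p3 and ~p3 both at 2.
Every branch closes (one shown): unsatisfiable in T, hence also in S4, S5 (every S4/S5-frame is a T-frame).

K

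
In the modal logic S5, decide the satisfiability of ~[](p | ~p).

1. ~[](p | ~p), w0
2. ~(p | ~p), w1   [~[]-rule on 1: fresh world w1, w0Rw1]
3. ~p, w1   [~|-rule on 2]
4. p, w1   [~|-rule on 2]
Accessibility: w0Rw0, w0Rw1, w1Rw0, w1Rw1
Branch closes: p and ~p both at w1.
All branches of the tableau close; one closing branch shown above.

No, unsatisfiable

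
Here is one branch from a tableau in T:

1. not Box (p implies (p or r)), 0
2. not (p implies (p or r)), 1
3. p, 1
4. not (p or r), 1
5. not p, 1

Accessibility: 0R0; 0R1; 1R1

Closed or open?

Both p and not p appear at 1.

Yes, closed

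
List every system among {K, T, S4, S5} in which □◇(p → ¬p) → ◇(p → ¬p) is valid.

T, S4, S5

T-tableau for the negation ¬(□◇(p → ¬p) → ◇(p → ¬p)):
1. ¬(□◇(p → ¬p) → ◇(p → ¬p)), u
2. □◇(p → ¬p), u
3. ¬◇(p → ¬p), u
4. ◇(p → ¬p), u
5. ¬(p → ¬p), u
6. p, u
7. p → ¬p, v
8. ◇(p → ¬p), v
9. ¬(p → ¬p), v
10. p, v
11. ¬p, v
Accessibility: uRu, uRv, vRv
Branch closes: p and ¬p both at v.
Every branch closes (one shown): valid in T, hence also in S4, S5 (every theorem of T is a theorem of S4 and S5).
K-tableau for the negation ¬(□◇(p → ¬p) → ◇(p → ¬p)):
1. ¬(□◇(p → ¬p) → ◇(p → ¬p)), u
2. □◇(p → ¬p), u
3. ¬◇(p → ¬p), u
Complete open branch: countermodel on a K-frame, so not valid in K.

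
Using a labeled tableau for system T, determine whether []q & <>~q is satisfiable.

Unsatisfiable (every branch closes)

1. []q & <>~q, 0
2. []q, 0
3. <>~q, 0
4. q, 0
5. ~q, 1
6. q, 1
Accessibility: 0R0, 0R1, 1R1
Branch closes: q and ~q both at 1.
All branches of the tableau close; one closing branch shown above.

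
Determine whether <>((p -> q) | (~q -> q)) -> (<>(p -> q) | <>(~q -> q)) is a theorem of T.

Valid in T

Tableau for the negation ~(<>((p -> q) | (~q -> q)) -> (<>(p -> q) | <>(~q -> q))):
1. ~(<>((p -> q) | (~q -> q)) -> (<>(p -> q) | <>(~q -> q))), 0
2. <>((p -> q) | (~q -> q)), 0
3. ~(<>(p -> q) | <>(~q -> q)), 0
4. ~<>(p -> q), 0
5. ~<>(~q -> q), 0
6. ~(p -> q), 0
7. p, 0
8. ~q, 0
9. ~(~q -> q), 0
10. (p -> q) | (~q -> q), 1
11. ~(p -> q), 1
12. p, 1
13. ~q, 1
14. ~(~q -> q), 1
15. ~q -> q, 1
16. q, 1
Accessibility: 0R0, 0R1, 1R1
Branch closes: q and ~q both at 1.
Every branch of the negation's tableau closes; the branch above is one of them.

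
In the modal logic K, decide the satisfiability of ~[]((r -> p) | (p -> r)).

1. ~[]((r -> p) | (p -> r)), u
2. ~((r -> p) | (p -> r)), v
3. ~(r -> p), v
4. ~(p -> r), v
5. r, v
6. ~p, v
7. p, v
8. ~r, v
Accessibility: uRv
Branch closes: p and ~p both at v.
Every branch closes; the branch above is one of them.

Unsatisfiable (every branch closes)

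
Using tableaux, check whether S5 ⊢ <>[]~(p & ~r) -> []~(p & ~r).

Valid in S5

Tableau for the negation ~(<>[]~(p & ~r) -> []~(p & ~r)):
1. ~(<>[]~(p & ~r) -> []~(p & ~r)), 0
2. <>[]~(p & ~r), 0
3. ~[]~(p & ~r), 0
4. []~(p & ~r), 1
5. ~(p & ~r), 0
6. ~(p & ~r), 1
7. r, 0
8. r, 1
9. p & ~r, 2
10. p, 2
11. ~r, 2
12. ~(p & ~r), 2
13. r, 2
Accessibility: 0R0, 0R1, 0R2, 1R0, 1R1, 1R2, 2R0, 2R1, 2R2
Branch closes: r and ~r both at 2.
Every branch of the negation's tableau closes; the branch above is one of them.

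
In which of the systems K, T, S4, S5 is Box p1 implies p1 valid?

T, S4, S5

T-tableau for the negation not (Box p1 implies p1):
1. not (Box p1 implies p1), u
2. Box p1, u   [neg-implies-rule on 1]
3. not p1, u   [neg-implies-rule on 1]
4. p1, u   [Box-rule on 2 via uRu]
Accessibility: uRu
Branch closes: p1 and not p1 both at u.
Every branch closes (one shown): valid in T, hence also in S4, S5 (every theorem of T is a theorem of S4 and S5).
K-tableau for the negation not (Box p1 implies p1):
1. not (Box p1 implies p1), u
2. Box p1, u   [neg-implies-rule on 1]
3. not p1, u   [neg-implies-rule on 1]
Complete open branch: countermodel on a K-frame, so not valid in K.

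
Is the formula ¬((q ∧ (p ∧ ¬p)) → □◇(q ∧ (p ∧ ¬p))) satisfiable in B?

1. ¬((q ∧ (p ∧ ¬p)) → □◇(q ∧ (p ∧ ¬p))), u
2. q ∧ (p ∧ ¬p), u   [¬→-rule on 1]
3. ¬□◇(q ∧ (p ∧ ¬p)), u   [¬→-rule on 1]
4. q, u   [∧-rule on 2]
5. p ∧ ¬p, u   [∧-rule on 2]
6. p, u   [∧-rule on 5]
7. ¬p, u   [∧-rule on 5]
Accessibility: uRu
Branch closes: p and ¬p both at u.
(One branch shown.) All branches close.

No, unsatisfiable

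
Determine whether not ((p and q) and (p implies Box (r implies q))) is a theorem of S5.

Tableau for the negation (p and q) and (p implies Box (r implies q)):
1. (p and q) and (p implies Box (r implies q)), u
2. p and q, u
3. p implies Box (r implies q), u
4. p, u
5. q, u
6. Box (r implies q), u
7. r implies q, u
Accessibility: uRu
The negation has an open branch (countermodel exists).

Not valid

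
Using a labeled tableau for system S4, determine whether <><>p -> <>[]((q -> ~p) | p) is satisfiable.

1. <><>p -> <>[]((q -> ~p) | p), 0
2. <>[]((q -> ~p) | p), 0
3. []((q -> ~p) | p), 1
4. (q -> ~p) | p, 1
5. p, 1
Accessibility: 0R0, 0R1, 1R1

Satisfiable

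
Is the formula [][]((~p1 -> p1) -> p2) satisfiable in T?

1. [][]((~p1 -> p1) -> p2), 0
2. []((~p1 -> p1) -> p2), 0
3. (~p1 -> p1) -> p2, 0
4. p2, 0
Accessibility: 0R0

Yes, satisfiable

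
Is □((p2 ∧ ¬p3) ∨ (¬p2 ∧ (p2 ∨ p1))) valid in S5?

Not valid

Tableau for the negation ¬□((p2 ∧ ¬p3) ∨ (¬p2 ∧ (p2 ∨ p1))):
1. ¬□((p2 ∧ ¬p3) ∨ (¬p2 ∧ (p2 ∨ p1))), u
2. ¬((p2 ∧ ¬p3) ∨ (¬p2 ∧ (p2 ∨ p1))), v
3. ¬(p2 ∧ ¬p3), v
4. ¬(¬p2 ∧ (p2 ∨ p1)), v
5. p3, v
6. ¬(p2 ∨ p1), v
7. ¬p2, v
8. ¬p1, v
Accessibility: uRu, uRv, vRu, vRv
The negation has an open branch (countermodel exists).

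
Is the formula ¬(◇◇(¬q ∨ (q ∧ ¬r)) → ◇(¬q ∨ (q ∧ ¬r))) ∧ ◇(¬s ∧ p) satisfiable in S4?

Unsatisfiable (every branch closes)

1. ¬(◇◇(¬q ∨ (q ∧ ¬r)) → ◇(¬q ∨ (q ∧ ¬r))) ∧ ◇(¬s ∧ p), w0
2. ¬(◇◇(¬q ∨ (q ∧ ¬r)) → ◇(¬q ∨ (q ∧ ¬r))), w0
3. ◇(¬s ∧ p), w0
4. ◇◇(¬q ∨ (q ∧ ¬r)), w0
5. ¬◇(¬q ∨ (q ∧ ¬r)), w0
6. ¬(¬q ∨ (q ∧ ¬r)), w0
7. q, w0
8. ¬(q ∧ ¬r), w0
9. r, w0
10. ¬s ∧ p, w1
11. ¬s, w1
12. p, w1
13. ¬(¬q ∨ (q ∧ ¬r)), w1
14. q, w1
15. ¬(q ∧ ¬r), w1
16. r, w1
17. ◇(¬q ∨ (q ∧ ¬r)), w2
18. ¬(¬q ∨ (q ∧ ¬r)), w2
19. q, w2
20. ¬(q ∧ ¬r), w2
21. r, w2
22. ¬q ∨ (q ∧ ¬r), w3
23. ¬(¬q ∨ (q ∧ ¬r)), w3
24. q, w3
25. ¬(q ∧ ¬r), w3
26. q ∧ ¬r, w3
27. ¬r, w3
28. r, w3
Accessibility: w0Rw0, w0Rw1, w0Rw2, w0Rw3, w1Rw1, w2Rw2, w2Rw3, w3Rw3
Branch closes: r and ¬r both at w3.
All branches of the tableau close; one closing branch shown above.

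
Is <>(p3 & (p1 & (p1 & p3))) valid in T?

Invalid (countermodel exists)

Tableau for the negation ~<>(p3 & (p1 & (p1 & p3))):
1. ~<>(p3 & (p1 & (p1 & p3))), 0
2. ~(p3 & (p1 & (p1 & p3))), 0
3. ~(p1 & (p1 & p3)), 0
4. ~(p1 & p3), 0
5. ~p3, 0
Accessibility: 0R0
The negation has an open branch (countermodel exists).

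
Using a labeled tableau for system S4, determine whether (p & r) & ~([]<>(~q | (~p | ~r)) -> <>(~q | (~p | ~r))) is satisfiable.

Unsatisfiable (every branch closes)

1. (p & r) & ~([]<>(~q | (~p | ~r)) -> <>(~q | (~p | ~r))), w0
2. p & r, w0
3. ~([]<>(~q | (~p | ~r)) -> <>(~q | (~p | ~r))), w0
4. p, w0
5. r, w0
6. []<>(~q | (~p | ~r)), w0
7. ~<>(~q | (~p | ~r)), w0
8. <>(~q | (~p | ~r)), w0
9. ~(~q | (~p | ~r)), w0
10. q, w0
11. ~(~p | ~r), w0
12. ~q | (~p | ~r), w1
13. <>(~q | (~p | ~r)), w1
14. ~(~q | (~p | ~r)), w1
15. q, w1
16. ~(~p | ~r), w1
17. p, w1
18. r, w1
19. ~p | ~r, w1
20. ~r, w1
Accessibility: w0Rw0, w0Rw1, w1Rw1
Branch closes: r and ~r both at w1.
(One branch shown.) All branches close.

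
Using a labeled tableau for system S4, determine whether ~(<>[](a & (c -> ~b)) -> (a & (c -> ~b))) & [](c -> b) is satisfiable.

Yes, satisfiable

1. ~(<>[](a & (c -> ~b)) -> (a & (c -> ~b))) & [](c -> b), 0
2. ~(<>[](a & (c -> ~b)) -> (a & (c -> ~b))), 0   [&-rule on 1]
3. [](c -> b), 0   [&-rule on 1]
4. <>[](a & (c -> ~b)), 0   [~->-rule on 2]
5. ~(a & (c -> ~b)), 0   [~->-rule on 2]
6. c -> b, 0   [[]-rule on 3 via 0R0]
7. ~(c -> ~b), 0   [~&-rule on 5 (branches; this branch)]
8. c, 0   [~->-rule on 7]
9. b, 0   [~->-rule on 7]
10. [](a & (c -> ~b)), 1   [<>-rule on 4: fresh world 1, 0R1]
11. c -> b, 1   [[]-rule on 3 via 0R1]
12. a & (c -> ~b), 1   [[]-rule on 10 via 1R1]
13. a, 1   [&-rule on 12]
14. c -> ~b, 1   [&-rule on 12]
15. b, 1   [->-rule on 11 (branches; this branch)]
16. ~c, 1   [->-rule on 14 (branches; this branch)]
Accessibility: 0R0, 0R1, 1R1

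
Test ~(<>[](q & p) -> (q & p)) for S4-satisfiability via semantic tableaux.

1. ~(<>[](q & p) -> (q & p)), w0
2. <>[](q & p), w0
3. ~(q & p), w0
4. ~p, w0
5. [](q & p), w1
6. q & p, w1
7. q, w1
8. p, w1
Accessibility: w0Rw0, w0Rw1, w1Rw1

Satisfiable (open branch found)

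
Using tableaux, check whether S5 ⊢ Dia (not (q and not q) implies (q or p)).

Not valid

Tableau for the negation not Dia (not (q and not q) implies (q or p)):
1. not Dia (not (q and not q) implies (q or p)), u
2. not (not (q and not q) implies (q or p)), u   [neg-Dia-rule on 1 via uRu]
3. not (q and not q), u   [neg-implies-rule on 2]
4. not (q or p), u   [neg-implies-rule on 2]
5. not q, u   [neg-or-rule on 4]
6. not p, u   [neg-or-rule on 4]
Accessibility: uRu
The negation has an open branch (countermodel exists).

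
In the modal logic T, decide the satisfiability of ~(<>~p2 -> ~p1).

1. ~(<>~p2 -> ~p1), 0
2. <>~p2, 0
3. p1, 0
4. ~p2, 1
Accessibility: 0R0, 0R1, 1R1

Satisfiable (open branch found)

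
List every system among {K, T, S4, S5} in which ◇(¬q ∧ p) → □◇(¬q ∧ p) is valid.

S4-tableau for the negation ¬(◇(¬q ∧ p) → □◇(¬q ∧ p)):
1. ¬(◇(¬q ∧ p) → □◇(¬q ∧ p)), 0
2. ◇(¬q ∧ p), 0   [¬→-rule on 1]
3. ¬□◇(¬q ∧ p), 0   [¬→-rule on 1]
4. ¬q ∧ p, 1   [◇-rule on 2: fresh world 1, 0R1]
5. ¬q, 1   [∧-rule on 4]
6. p, 1   [∧-rule on 4]
7. ¬◇(¬q ∧ p), 2   [¬□-rule on 3: fresh world 2, 0R2]
8. ¬(¬q ∧ p), 2   [¬◇-rule on 7 via 2R2]
9. ¬p, 2   [¬∧-rule on 8 (branches; this branch)]
Accessibility: 0R0, 0R1, 0R2, 1R1, 2R2
Complete open branch: countermodel on an S4-frame, so not valid in S4, nor in K, T (the same frame is also a K-frame and a T-frame).
S5-tableau for the negation ¬(◇(¬q ∧ p) → □◇(¬q ∧ p)):
1. ¬(◇(¬q ∧ p) → □◇(¬q ∧ p)), 0
2. ◇(¬q ∧ p), 0   [¬→-rule on 1]
3. ¬□◇(¬q ∧ p), 0   [¬→-rule on 1]
4. ¬q ∧ p, 1   [◇-rule on 2: fresh world 1, 0R1]
5. ¬q, 1   [∧-rule on 4]
6. p, 1   [∧-rule on 4]
7. ¬◇(¬q ∧ p), 2   [¬□-rule on 3: fresh world 2, 0R2]
8. ¬(¬q ∧ p), 0   [¬◇-rule on 7 via 2R0]
9. ¬(¬q ∧ p), 1   [¬◇-rule on 7 via 2R1]
10. ¬(¬q ∧ p), 2   [¬◇-rule on 7 via 2R2]
11. ¬p, 0   [¬∧-rule on 8 (branches; this branch)]
12. ¬p, 1   [¬∧-rule on 9 (branches; this branch)]
Accessibility: 0R0, 0R1, 0R2, 1R0, 1R1, 1R2, 2R0, 2R1, 2R2
Branch closes: p and ¬p both at 1.
Every branch closes (one shown): valid in S5.

S5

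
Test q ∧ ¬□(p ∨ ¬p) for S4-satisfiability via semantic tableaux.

1. q ∧ ¬□(p ∨ ¬p), w0
2. q, w0
3. ¬□(p ∨ ¬p), w0
4. ¬(p ∨ ¬p), w1
5. ¬p, w1
6. p, w1
Accessibility: w0Rw0, w0Rw1, w1Rw1
Branch closes: p and ¬p both at w1.
All branches of the tableau close; one closing branch shown above.

Unsatisfiable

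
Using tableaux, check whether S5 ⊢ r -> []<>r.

Tableau for the negation ~(r -> []<>r):
1. ~(r -> []<>r), 0
2. r, 0
3. ~[]<>r, 0
4. ~<>r, 1
5. ~r, 0
Accessibility: 0R0, 0R1, 1R0, 1R1
Branch closes: r and ~r both at 0.
Every branch of the negation's tableau closes; the branch above is one of them.

Yes, valid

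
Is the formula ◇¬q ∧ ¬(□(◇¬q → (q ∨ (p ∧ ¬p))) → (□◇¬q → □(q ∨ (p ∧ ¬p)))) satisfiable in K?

Unsatisfiable

1. ◇¬q ∧ ¬(□(◇¬q → (q ∨ (p ∧ ¬p))) → (□◇¬q → □(q ∨ (p ∧ ¬p)))), 0
2. ◇¬q, 0
3. ¬(□(◇¬q → (q ∨ (p ∧ ¬p))) → (□◇¬q → □(q ∨ (p ∧ ¬p)))), 0
4. □(◇¬q → (q ∨ (p ∧ ¬p))), 0
5. ¬(□◇¬q → □(q ∨ (p ∧ ¬p))), 0
6. □◇¬q, 0
7. ¬□(q ∨ (p ∧ ¬p)), 0
8. ¬q, 1
9. ◇¬q → (q ∨ (p ∧ ¬p)), 1
10. ◇¬q, 1
11. ¬◇¬q, 1
12. ¬(q ∨ (p ∧ ¬p)), 2
13. ¬q, 2
14. ¬(p ∧ ¬p), 2
15. ◇¬q → (q ∨ (p ∧ ¬p)), 2
16. ◇¬q, 2
17. p, 2
18. ¬◇¬q, 2
19. ¬q, 3
20. q, 3
Accessibility: 0R1, 0R2, 1R3
Branch closes: q and ¬q both at 3.
(One branch shown.) All branches close.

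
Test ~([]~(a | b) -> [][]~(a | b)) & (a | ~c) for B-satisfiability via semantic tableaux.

1. ~([]~(a | b) -> [][]~(a | b)) & (a | ~c), 0
2. ~([]~(a | b) -> [][]~(a | b)), 0
3. a | ~c, 0
4. []~(a | b), 0
5. ~[][]~(a | b), 0
6. ~(a | b), 0
7. ~a, 0
8. ~b, 0
9. ~c, 0
10. ~[]~(a | b), 1
11. ~(a | b), 1
12. ~a, 1
13. ~b, 1
14. a | b, 2
15. b, 2
Accessibility: 0R0, 0R1, 1R0, 1R1, 1R2, 2R1, 2R2

Satisfiable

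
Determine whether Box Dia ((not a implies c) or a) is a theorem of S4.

Tableau for the negation not Box Dia ((not a implies c) or a):
1. not Box Dia ((not a implies c) or a), w0
2. not Dia ((not a implies c) or a), w1
3. not ((not a implies c) or a), w1
4. not (not a implies c), w1
5. not a, w1
6. not c, w1
Accessibility: w0Rw0, w0Rw1, w1Rw1
The negation has an open branch (countermodel exists).

Not valid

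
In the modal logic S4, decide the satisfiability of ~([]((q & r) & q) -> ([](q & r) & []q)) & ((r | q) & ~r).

Unsatisfiable

1. ~([]((q & r) & q) -> ([](q & r) & []q)) & ((r | q) & ~r), w0
2. ~([]((q & r) & q) -> ([](q & r) & []q)), w0
3. (r | q) & ~r, w0
4. []((q & r) & q), w0
5. ~([](q & r) & []q), w0
6. r | q, w0
7. ~r, w0
8. (q & r) & q, w0
9. q & r, w0
10. q, w0
11. r, w0
Accessibility: w0Rw0
Branch closes: r and ~r both at w0.
(One branch shown.) All branches close.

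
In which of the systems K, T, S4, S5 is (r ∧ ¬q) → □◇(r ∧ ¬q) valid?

S5

S5-tableau for the negation ¬((r ∧ ¬q) → □◇(r ∧ ¬q)):
1. ¬((r ∧ ¬q) → □◇(r ∧ ¬q)), u
2. r ∧ ¬q, u   [¬→-rule on 1]
3. ¬□◇(r ∧ ¬q), u   [¬→-rule on 1]
4. r, u   [∧-rule on 2]
5. ¬q, u   [∧-rule on 2]
6. ¬◇(r ∧ ¬q), v   [¬□-rule on 3: fresh world v, uRv]
7. ¬(r ∧ ¬q), u   [¬◇-rule on 6 via vRu]
8. ¬(r ∧ ¬q), v   [¬◇-rule on 6 via vRv]
9. q, u   [¬∧-rule on 7 (branches; this branch)]
Accessibility: uRu, uRv, vRu, vRv
Branch closes: q and ¬q both at u.
Every branch closes (one shown): valid in S5.
S4-tableau for the negation ¬((r ∧ ¬q) → □◇(r ∧ ¬q)):
1. ¬((r ∧ ¬q) → □◇(r ∧ ¬q)), u
2. r ∧ ¬q, u   [¬→-rule on 1]
3. ¬□◇(r ∧ ¬q), u   [¬→-rule on 1]
4. r, u   [∧-rule on 2]
5. ¬q, u   [∧-rule on 2]
6. ¬◇(r ∧ ¬q), v   [¬□-rule on 3: fresh world v, uRv]
7. ¬(r ∧ ¬q), v   [¬◇-rule on 6 via vRv]
8. q, v   [¬∧-rule on 7 (branches; this branch)]
Accessibility: uRu, uRv, vRv
Complete open branch: countermodel on an S4-frame, so not valid in S4, nor in K, T (the same frame is also a K-frame and a T-frame).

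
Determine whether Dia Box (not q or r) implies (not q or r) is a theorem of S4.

Tableau for the negation not (Dia Box (not q or r) implies (not q or r)):
1. not (Dia Box (not q or r) implies (not q or r)), 0
2. Dia Box (not q or r), 0
3. not (not q or r), 0
4. q, 0
5. not r, 0
6. Box (not q or r), 1
7. not q or r, 1
8. r, 1
Accessibility: 0R0, 0R1, 1R1
The negation has an open branch (countermodel exists).

No, not valid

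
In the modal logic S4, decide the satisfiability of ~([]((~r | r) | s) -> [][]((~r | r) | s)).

Unsatisfiable (every branch closes)

1. ~([]((~r | r) | s) -> [][]((~r | r) | s)), w0
2. []((~r | r) | s), w0
3. ~[][]((~r | r) | s), w0
4. (~r | r) | s, w0
5. ~r | r, w0
6. r, w0
7. ~[]((~r | r) | s), w1
8. (~r | r) | s, w1
9. ~r | r, w1
10. r, w1
11. ~((~r | r) | s), w2
12. ~(~r | r), w2
13. ~s, w2
14. r, w2
15. ~r, w2
Accessibility: w0Rw0, w0Rw1, w0Rw2, w1Rw1, w1Rw2, w2Rw2
Branch closes: r and ~r both at w2.
(One branch shown.) All branches close.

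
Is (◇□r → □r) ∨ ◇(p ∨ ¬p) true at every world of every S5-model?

Tableau for the negation ¬((◇□r → □r) ∨ ◇(p ∨ ¬p)):
1. ¬((◇□r → □r) ∨ ◇(p ∨ ¬p)), w0
2. ¬(◇□r → □r), w0
3. ¬◇(p ∨ ¬p), w0
4. ◇□r, w0
5. ¬□r, w0
6. ¬(p ∨ ¬p), w0
7. ¬p, w0
8. p, w0
Accessibility: w0Rw0
Branch closes: p and ¬p both at w0.
Every branch of the negation's tableau closes; the branch above is one of them.

Yes, valid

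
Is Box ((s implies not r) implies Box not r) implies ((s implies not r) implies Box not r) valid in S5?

Tableau for the negation not (Box ((s implies not r) implies Box not r) implies ((s implies not r) implies Box not r)):
1. not (Box ((s implies not r) implies Box not r) implies ((s implies not r) implies Box not r)), w0
2. Box ((s implies not r) implies Box not r), w0   [neg-implies-rule on 1]
3. not ((s implies not r) implies Box not r), w0   [neg-implies-rule on 1]
4. s implies not r, w0   [neg-implies-rule on 3]
5. not Box not r, w0   [neg-implies-rule on 3]
6. (s implies not r) implies Box not r, w0   [Box-rule on 2 via w0Rw0]
7. not s, w0   [implies-rule on 4 (branches; this branch)]
8. Box not r, w0   [implies-rule on 6 (branches; this branch)]
9. not r, w0   [Box-rule on 8 via w0Rw0]
10. r, w1   [neg-Box-rule on 5: fresh world w1, w0Rw1]
11. (s implies not r) implies Box not r, w1   [Box-rule on 2 via w0Rw1]
12. not r, w1   [Box-rule on 8 via w0Rw1]
Accessibility: w0Rw0, w0Rw1, w1Rw0, w1Rw1
Branch closes: r and not r both at w1.
All branches of the negation close; one closing branch shown above.

Valid in S5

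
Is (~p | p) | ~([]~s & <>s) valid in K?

Tableau for the negation ~((~p | p) | ~([]~s & <>s)):
1. ~((~p | p) | ~([]~s & <>s)), u
2. ~(~p | p), u   [~|-rule on 1]
3. []~s & <>s, u   [~|-rule on 1]
4. p, u   [~|-rule on 2]
5. ~p, u   [~|-rule on 2]
Branch closes: p and ~p both at u.
Every branch of the negation's tableau closes; the branch above is one of them.

Valid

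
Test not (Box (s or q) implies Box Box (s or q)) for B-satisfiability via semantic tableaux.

1. not (Box (s or q) implies Box Box (s or q)), w0
2. Box (s or q), w0   [neg-implies-rule on 1]
3. not Box Box (s or q), w0   [neg-implies-rule on 1]
4. s or q, w0   [Box-rule on 2 via w0Rw0]
5. q, w0   [or-rule on 4 (branches; this branch)]
6. not Box (s or q), w1   [neg-Box-rule on 3: fresh world w1, w0Rw1]
7. s or q, w1   [Box-rule on 2 via w0Rw1]
8. q, w1   [or-rule on 7 (branches; this branch)]
9. not (s or q), w2   [neg-Box-rule on 6: fresh world w2, w1Rw2]
10. not s, w2   [neg-or-rule on 9]
11. not q, w2   [neg-or-rule on 9]
Accessibility: w0Rw0, w0Rw1, w1Rw0, w1Rw1, w1Rw2, w2Rw1, w2Rw2

Satisfiable (open branch found)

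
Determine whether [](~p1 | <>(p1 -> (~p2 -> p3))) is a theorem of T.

Tableau for the negation ~[](~p1 | <>(p1 -> (~p2 -> p3))):
1. ~[](~p1 | <>(p1 -> (~p2 -> p3))), u
2. ~(~p1 | <>(p1 -> (~p2 -> p3))), v   [~[]-rule on 1: fresh world v, uRv]
3. p1, v   [~|-rule on 2]
4. ~<>(p1 -> (~p2 -> p3)), v   [~|-rule on 2]
5. ~(p1 -> (~p2 -> p3)), v   [~<>-rule on 4 via vRv]
6. ~(~p2 -> p3), v   [~->-rule on 5]
7. ~p2, v   [~->-rule on 6]
8. ~p3, v   [~->-rule on 6]
Accessibility: uRu, uRv, vRv
The negation has an open branch (countermodel exists).

No, not valid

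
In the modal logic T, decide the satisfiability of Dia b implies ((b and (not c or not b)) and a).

Satisfiable

1. Dia b implies ((b and (not c or not b)) and a), w0
2. (b and (not c or not b)) and a, w0   [implies-rule on 1 (branches; this branch)]
3. b and (not c or not b), w0   [and-rule on 2]
4. a, w0   [and-rule on 2]
5. b, w0   [and-rule on 3]
6. not c or not b, w0   [and-rule on 3]
7. not c, w0   [or-rule on 6 (branches; this branch)]
Accessibility: w0Rw0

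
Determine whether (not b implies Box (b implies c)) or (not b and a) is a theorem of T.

Tableau for the negation not ((not b implies Box (b implies c)) or (not b and a)):
1. not ((not b implies Box (b implies c)) or (not b and a)), u
2. not (not b implies Box (b implies c)), u   [neg-or-rule on 1]
3. not (not b and a), u   [neg-or-rule on 1]
4. not b, u   [neg-implies-rule on 2]
5. not Box (b implies c), u   [neg-implies-rule on 2]
6. not a, u   [neg-and-rule on 3 (branches; this branch)]
7. not (b implies c), v   [neg-Box-rule on 5: fresh world v, uRv]
8. b, v   [neg-implies-rule on 7]
9. not c, v   [neg-implies-rule on 7]
Accessibility: uRu, uRv, vRv
The negation has an open branch (countermodel exists).

No, not valid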